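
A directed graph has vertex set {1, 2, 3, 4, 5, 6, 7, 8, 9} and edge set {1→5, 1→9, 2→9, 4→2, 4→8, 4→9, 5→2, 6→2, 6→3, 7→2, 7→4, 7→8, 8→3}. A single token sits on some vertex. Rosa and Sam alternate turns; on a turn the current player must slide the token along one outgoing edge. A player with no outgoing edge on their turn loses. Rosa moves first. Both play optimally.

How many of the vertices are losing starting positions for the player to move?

Build the W/L table. Terminal = L. A non-terminal position is W if it has a move to some L; otherwise it is L.
Every edge goes from a vertex to one that appears earlier in the order 9, 3, 8, 2, 4, 5, 7, 6, 1, so processing vertices in that order labels each vertex after all of its successors.
9: no outgoing edge → L
3: no outgoing edge → L
8: reaches L-position 3 → W
2: reaches L-position 9 → W
4: reaches L-position 9 → W
5: only reaches 2(W), which is W → L
7: only reaches 4(W), 2(W), 8(W), all W → L
6: reaches L-position 3 → W
1: reaches L-position 5 → W
The L vertices are 3, 5, 7, 9; that is 4 in all.

4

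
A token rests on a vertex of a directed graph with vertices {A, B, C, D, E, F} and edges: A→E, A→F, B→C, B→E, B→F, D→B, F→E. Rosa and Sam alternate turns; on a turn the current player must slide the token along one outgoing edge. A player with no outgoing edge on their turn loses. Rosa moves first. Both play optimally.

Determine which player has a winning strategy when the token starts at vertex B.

Work bottom-up. With no move the player to move loses. Otherwise the position is W if at least one move leads to an L position for the opponent, and L if every move leads to a W.
Every edge goes from a vertex to one that appears earlier in the order E, C, F, B, D, A, so processing vertices in that order labels each vertex after all of its successors.
E: no outgoing edge → L
C: no outgoing edge → L
F: can move to E, which is L ⇒ W
B: can move to C, which is L ⇒ W
D: the only move is to B(W), a W ⇒ L
A: can move to E, which is L ⇒ W
From B Rosa can move to C, reaching an L position.

Rosa wins.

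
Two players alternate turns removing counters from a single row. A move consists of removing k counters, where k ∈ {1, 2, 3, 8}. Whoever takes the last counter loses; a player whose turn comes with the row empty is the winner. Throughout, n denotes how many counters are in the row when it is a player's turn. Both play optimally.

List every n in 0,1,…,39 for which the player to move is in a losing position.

1, 5, 10, 14, 19, 23, 28, 32, 37

Positions with no move are W. A position that does have a move is losing for the player to move precisely when every available move leads to a winning position for the opponent. Fill in the labels:
n=0: no move; the opponent has just taken the last counter and therefore loses → W
n=1: only reaches 0(W), which is W → L
n=2: reaches L-position 1 → W
n=3: reaches L-position 1 → W
n=4: reaches L-position 1 → W
n=5: only reaches 4(W), 3(W), 2(W), all W → L
n=6: reaches L-position 5 → W
n=7: reaches L-position 5 → W
n=8: reaches L-position 5 → W
n=9: reaches L-position 1 → W
n=10: only reaches 9(W), 8(W), 7(W), 2(W), all W → L
n=11: reaches L-position 10 → W
n=12: reaches L-position 10 → W
n=13: reaches L-position 10 → W
n=14: only reaches 13(W), 12(W), 11(W), 6(W), all W → L
n=15: reaches L-position 14 → W
n=16: reaches L-position 14 → W
n=17: reaches L-position 14 → W
n=18: reaches L-position 10 → W
n=19: only reaches 18(W), 17(W), 16(W), 11(W), all W → L
n=20: reaches L-position 19 → W
n=21: reaches L-position 19 → W
n=22: reaches L-position 19 → W
n=23: only reaches 22(W), 21(W), 20(W), 15(W), all W → L
n=24: reaches L-position 23 → W
n=25: reaches L-position 23 → W
n=26: reaches L-position 23 → W
n=27: reaches L-position 19 → W
n=28: only reaches 27(W), 26(W), 25(W), 20(W), all W → L
n=29: reaches L-position 28 → W
n=30: reaches L-position 28 → W
n=31: reaches L-position 28 → W
n=32: only reaches 31(W), 30(W), 29(W), 24(W), all W → L
n=33: reaches L-position 32 → W
n=34: reaches L-position 32 → W
n=35: reaches L-position 32 → W
n=36: reaches L-position 28 → W
n=37: only reaches 36(W), 35(W), 34(W), 29(W), all W → L
n=38: reaches L-position 37 → W
n=39: reaches L-position 37 → W
The losing starting values of n are exactly the entries labelled L in this table (9 of them).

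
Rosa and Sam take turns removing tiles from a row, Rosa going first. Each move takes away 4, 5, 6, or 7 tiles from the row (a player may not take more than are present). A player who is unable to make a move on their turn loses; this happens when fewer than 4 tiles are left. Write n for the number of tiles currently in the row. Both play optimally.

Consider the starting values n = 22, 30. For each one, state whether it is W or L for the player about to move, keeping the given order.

22: L, 30: W

Positions with no move are L. A position that does have a move is losing for the player to move precisely when every available move leads to a winning position for the opponent. Fill in the labels:
n=0: no move → L
n=1: no move → L
n=2: no move → L
n=3: no move → L
n=4: →0(L), so W
n=5: →1(L), so W
n=6: →2(L), so W
n=7: →3(L), so W
n=8: →3(L), so W
n=9: →3(L), so W
n=10: →3(L), so W
n=11: →7(W), 6(W), 5(W), 4(W) — all W, so L
n=12: →8(W), 7(W), 6(W), 5(W) — all W, so L
n=13: →9(W), 8(W), 7(W), 6(W) — all W, so L
n=14: →10(W), 9(W), 8(W), 7(W) — all W, so L
n=15: →11(L), so W
n=16: →12(L), so W
n=17: →13(L), so W
n=18: →14(L), so W
n=19: →14(L), so W
n=20: →14(L), so W
n=21: →14(L), so W
n=22: →18(W), 17(W), 16(W), 15(W) — all W, so L
n=23: →19(W), 18(W), 17(W), 16(W) — all W, so L
n=24: →20(W), 19(W), 18(W), 17(W) — all W, so L
n=25: →21(W), 20(W), 19(W), 18(W) — all W, so L
n=26: →22(L), so W
n=27: →23(L), so W
n=28: →24(L), so W
n=29: →25(L), so W
n=30: →25(L), so W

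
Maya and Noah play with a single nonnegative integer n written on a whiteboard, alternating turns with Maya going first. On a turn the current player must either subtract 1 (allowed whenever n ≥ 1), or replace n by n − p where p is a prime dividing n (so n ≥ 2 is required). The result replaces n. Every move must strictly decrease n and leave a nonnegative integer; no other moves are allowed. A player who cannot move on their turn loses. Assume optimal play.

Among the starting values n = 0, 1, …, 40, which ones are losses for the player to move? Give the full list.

0, 4, 8, 12, 16, 20, 24, 28, 32, 36, 40

Build the W/L table. Terminal = L. A non-terminal position is W if it has a move to some L; otherwise it is L.
n=0: no move → L
n=1: →0(L), so W
n=2: →0(L), so W
n=3: →0(L), so W
n=4: →2(W), 3(W) — all W, so L
n=5: →0(L), so W
n=6: →4(L), so W
n=7: →0(L), so W
n=8: →6(W), 7(W) — all W, so L
n=9: →8(L), so W
n=10: →8(L), so W
n=11: →0(L), so W
n=12: →9(W), 10(W), 11(W) — all W, so L
n=13: →0(L), so W
n=14: →12(L), so W
n=15: →12(L), so W
n=16: →14(W), 15(W) — all W, so L
n=17: →0(L), so W
n=18: →16(L), so W
n=19: →0(L), so W
n=20: →15(W), 18(W), 19(W) — all W, so L
n=21: →20(L), so W
n=22: →20(L), so W
n=23: →0(L), so W
n=24: →21(W), 22(W), 23(W) — all W, so L
n=25: →20(L), so W
n=26: →24(L), so W
n=27: →24(L), so W
n=28: →21(W), 26(W), 27(W) — all W, so L
n=29: →0(L), so W
n=30: →28(L), so W
n=31: →0(L), so W
n=32: →30(W), 31(W) — all W, so L
n=33: →32(L), so W
n=34: →32(L), so W
n=35: →28(L), so W
n=36: →33(W), 34(W), 35(W) — all W, so L
n=37: →0(L), so W
n=38: →36(L), so W
n=39: →36(L), so W
n=40: →35(W), 38(W), 39(W) — all W, so L
The losing starting values of n are exactly the entries labelled L in this table (11 of them).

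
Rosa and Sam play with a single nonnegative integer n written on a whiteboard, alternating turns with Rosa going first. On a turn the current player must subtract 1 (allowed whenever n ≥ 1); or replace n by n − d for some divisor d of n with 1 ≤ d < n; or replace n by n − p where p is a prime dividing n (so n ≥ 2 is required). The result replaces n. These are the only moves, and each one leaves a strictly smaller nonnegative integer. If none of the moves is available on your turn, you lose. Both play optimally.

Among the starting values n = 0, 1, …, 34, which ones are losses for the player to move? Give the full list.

Build the W/L table. Terminal = L. A non-terminal position is W if it has a move to some L; otherwise it is L.
n=0: no move → L
n=1: reaches L-position 0 → W
n=2: reaches L-position 0 → W
n=3: reaches L-position 0 → W
n=4: only reaches 2(W), 3(W), all W → L
n=5: reaches L-position 0 → W
n=6: reaches L-position 4 → W
n=7: reaches L-position 0 → W
n=8: reaches L-position 4 → W
n=9: only reaches 6(W), 8(W), all W → L
n=10: reaches L-position 9 → W
n=11: reaches L-position 0 → W
n=12: reaches L-position 9 → W
n=13: reaches L-position 0 → W
n=14: only reaches 7(W), 12(W), 13(W), all W → L
n=15: reaches L-position 14 → W
n=16: reaches L-position 14 → W
n=17: reaches L-position 0 → W
n=18: reaches L-position 9 → W
n=19: reaches L-position 0 → W
n=20: only reaches 10(W), 15(W), 16(W), 18(W), 19(W), all W → L
n=21: reaches L-position 14 → W
n=22: reaches L-position 20 → W
n=23: reaches L-position 0 → W
n=24: reaches L-position 20 → W
n=25: reaches L-position 20 → W
n=26: only reaches 13(W), 24(W), 25(W), all W → L
n=27: reaches L-position 26 → W
n=28: reaches L-position 14 → W
n=29: reaches L-position 0 → W
n=30: reaches L-position 20 → W
n=31: reaches L-position 0 → W
n=32: only reaches 16(W), 24(W), 28(W), 30(W), 31(W), all W → L
n=33: reaches L-position 32 → W
n=34: reaches L-position 32 → W
The losing starting values of n are exactly the entries labelled L in this table (7 of them).

0, 4, 9, 14, 20, 26, 32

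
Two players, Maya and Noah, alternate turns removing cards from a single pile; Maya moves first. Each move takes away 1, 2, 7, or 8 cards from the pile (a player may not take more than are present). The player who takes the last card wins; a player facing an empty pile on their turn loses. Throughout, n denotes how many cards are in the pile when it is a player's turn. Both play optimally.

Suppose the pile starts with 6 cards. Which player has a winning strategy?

Use the standard recursion: the mover loses at a terminal position; elsewhere, the mover wins exactly when some move hands the opponent an L position.
n=0: no move → L
n=1: can move to 0, which is L ⇒ W
n=2: can move to 0, which is L ⇒ W
n=3: moves to 2(W), 1(W); every one is W ⇒ L
n=4: can move to 3, which is L ⇒ W
n=5: can move to 3, which is L ⇒ W
n=6: moves to 5(W), 4(W); every one is W ⇒ L
Every move from 6 reaches a W position, so the mover loses.

Noah wins.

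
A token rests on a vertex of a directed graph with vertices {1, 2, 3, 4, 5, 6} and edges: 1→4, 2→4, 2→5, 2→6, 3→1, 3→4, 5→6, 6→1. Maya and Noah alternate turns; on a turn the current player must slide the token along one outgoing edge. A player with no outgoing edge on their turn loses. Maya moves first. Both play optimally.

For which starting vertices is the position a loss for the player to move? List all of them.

Build the W/L table. Terminal = L. A non-terminal position is W if it has a move to some L; otherwise it is L.
Every edge goes from a vertex to one that appears earlier in the order 4, 1, 6, 5, 3, 2, so processing vertices in that order labels each vertex after all of its successors.
4: no outgoing edge → L
1: can move to 4, which is L ⇒ W
6: the only move is to 1(W), a W ⇒ L
5: can move to 6, which is L ⇒ W
3: can move to 4, which is L ⇒ W
2: can move to 6, which is L ⇒ W
Reading off the rows marked L gives the requested list; there are 2 such vertices.

4, 6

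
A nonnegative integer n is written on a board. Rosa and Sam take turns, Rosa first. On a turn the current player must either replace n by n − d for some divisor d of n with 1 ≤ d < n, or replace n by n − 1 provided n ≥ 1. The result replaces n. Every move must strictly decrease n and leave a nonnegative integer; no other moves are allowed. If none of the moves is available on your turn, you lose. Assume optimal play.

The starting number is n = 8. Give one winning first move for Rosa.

Move to 7.

Work bottom-up. With no move the player to move loses. Otherwise the position is W if at least one move leads to an L position for the opponent, and L if every move leads to a W.
n=0: no move → L
n=1: reaches L-position 0 → W
n=2: only reaches 1(W), which is W → L
n=3: reaches L-position 2 → W
n=4: reaches L-position 2 → W
n=5: only reaches 4(W), which is W → L
n=6: reaches L-position 5 → W
n=7: only reaches 6(W), which is W → L
n=8: reaches L-position 7 → W
From 8, the L positions reachable in one move are: 7.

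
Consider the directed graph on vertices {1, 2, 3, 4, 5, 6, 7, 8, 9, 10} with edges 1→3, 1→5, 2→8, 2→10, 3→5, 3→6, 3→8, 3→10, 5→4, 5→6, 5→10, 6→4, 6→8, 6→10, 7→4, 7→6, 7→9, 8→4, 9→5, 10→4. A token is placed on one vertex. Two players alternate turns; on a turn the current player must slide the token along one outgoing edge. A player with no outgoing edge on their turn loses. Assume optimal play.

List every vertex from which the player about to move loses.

Classify positions by backward induction: terminal positions (no move available) are L. From any other position, the mover wins iff some move reaches an L.
Every edge goes from a vertex to one that appears earlier in the order 4, 8, 10, 2, 6, 5, 9, 3, 1, 7, so processing vertices in that order labels each vertex after all of its successors.
4: no outgoing edge → L
8: →4(L), so W
10: →4(L), so W
2: →10(W), 8(W) — all W, so L
6: →4(L), so W
5: →4(L), so W
9: →5(W) only, which is W, so L
3: →5(W), 6(W), 10(W), 8(W) — all W, so L
1: →3(L), so W
7: →9(L), so W
The losing starting vertices are exactly the entries labelled L in this table (4 of them).

2, 3, 4, 9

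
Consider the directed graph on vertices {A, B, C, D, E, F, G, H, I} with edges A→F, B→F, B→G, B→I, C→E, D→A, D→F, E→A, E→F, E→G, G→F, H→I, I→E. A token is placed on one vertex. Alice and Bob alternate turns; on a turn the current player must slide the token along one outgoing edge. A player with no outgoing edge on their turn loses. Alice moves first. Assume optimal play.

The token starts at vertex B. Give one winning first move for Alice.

Move to I.

Positions with no move are L. A position that does have a move is losing for the player to move precisely when every available move leads to a winning position for the opponent. Fill in the labels:
Every edge goes from a vertex to one that appears earlier in the order F, A, G, E, I, C, B, D, H, so processing vertices in that order labels each vertex after all of its successors.
F: no outgoing edge → L
A: →F(L), so W
G: →F(L), so W
E: →F(L), so W
I: →E(W) only, which is W, so L
C: →E(W) only, which is W, so L
B: →I(L), so W
D: →F(L), so W
H: →I(L), so W
From B, the L positions reachable in one move are: I, F. Any move reaching one of these is winning.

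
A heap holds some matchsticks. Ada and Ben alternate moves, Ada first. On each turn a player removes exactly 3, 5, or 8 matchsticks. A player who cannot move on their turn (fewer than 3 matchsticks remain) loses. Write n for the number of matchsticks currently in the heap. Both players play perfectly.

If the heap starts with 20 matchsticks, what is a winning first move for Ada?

Remove 8, leaving 12.

Label each position W (a win for the player to move) or L (a loss). A position with no legal move is L; any other position is W exactly when some move reaches an L, and L when every move reaches a W.
n=0: no move → L
n=1: no move → L
n=2: no move → L
n=3: W (go to 0, an L position)
n=4: W (go to 1, an L position)
n=5: W (go to 2, an L position)
n=6: W (go to 1, an L position)
n=7: W (go to 2, an L position)
n=8: W (go to 0, an L position)
n=9: W (go to 1, an L position)
n=10: W (go to 2, an L position)
n=11: L (options 8(W), 6(W), 3(W) are all W)
n=12: L (options 9(W), 7(W), 4(W) are all W)
n=13: L (options 10(W), 8(W), 5(W) are all W)
n=14: W (go to 11, an L position)
n=15: W (go to 12, an L position)
n=16: W (go to 13, an L position)
n=17: W (go to 12, an L position)
n=18: W (go to 13, an L position)
n=19: W (go to 11, an L position)
n=20: W (go to 12, an L position)
From 20, the L positions reachable in one move are: 12.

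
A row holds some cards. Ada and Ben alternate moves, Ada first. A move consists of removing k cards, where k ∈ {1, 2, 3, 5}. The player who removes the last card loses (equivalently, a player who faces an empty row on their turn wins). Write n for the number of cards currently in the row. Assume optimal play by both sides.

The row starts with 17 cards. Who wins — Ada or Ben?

Ben wins.

Label each position W (a win for the player to move) or L (a loss). A position with no legal move is W; any other position is W exactly when some move reaches an L, and L when every move reaches a W.
n=0: no move; the opponent has just taken the last card and therefore loses → W
n=1: →0(W) only, which is W, so L
n=2: →1(L), so W
n=3: →1(L), so W
n=4: →1(L), so W
n=5: →4(W), 3(W), 2(W), 0(W) — all W, so L
n=6: →5(L), so W
n=7: →5(L), so W
n=8: →5(L), so W
n=9: →8(W), 7(W), 6(W), 4(W) — all W, so L
n=10: →9(L), so W
n=11: →9(L), so W
n=12: →9(L), so W
n=13: →12(W), 11(W), 10(W), 8(W) — all W, so L
n=14: →13(L), so W
n=15: →13(L), so W
n=16: →13(L), so W
n=17: →16(W), 15(W), 14(W), 12(W) — all W, so L
The starting position 17 is L: whatever Ada does, the opponent receives a W position.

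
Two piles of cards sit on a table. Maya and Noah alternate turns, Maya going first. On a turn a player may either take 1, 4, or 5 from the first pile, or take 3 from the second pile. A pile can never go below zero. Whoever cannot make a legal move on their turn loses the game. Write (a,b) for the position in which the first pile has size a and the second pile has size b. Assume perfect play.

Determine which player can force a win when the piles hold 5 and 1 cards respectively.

Classify positions by backward induction: terminal positions (no move available) are L. From any other position, the mover wins iff some move reaches an L.
No move ever increases a pile, so every position that can arise here has a ≤ 5 and b ≤ 1; it is enough to label the cells with 0 ≤ a ≤ 5 and 0 ≤ b ≤ 1.
Every move lowers a or b (never raises either), so fill the grid row by row in increasing a, and left to right within a row: each cell's successors are then already labelled.
      b=0  b=1
a=0:    L    L
a=1:    W    W
a=2:    L    L
a=3:    W    W
a=4:    W    W
a=5:    W    W
Cells with no legal move (terminal, hence L): (0,0), (0,1).
The remaining L cells, each justified by listing all of its moves:
(2,0): L (sole option (1,0)(W) is W)
(2,1): L (sole option (1,1)(W) is W)
Every other cell has at least one move into one of the L cells above, so it is W.
From (5,1) Maya can move to (0,1), reaching an L position.

Maya wins.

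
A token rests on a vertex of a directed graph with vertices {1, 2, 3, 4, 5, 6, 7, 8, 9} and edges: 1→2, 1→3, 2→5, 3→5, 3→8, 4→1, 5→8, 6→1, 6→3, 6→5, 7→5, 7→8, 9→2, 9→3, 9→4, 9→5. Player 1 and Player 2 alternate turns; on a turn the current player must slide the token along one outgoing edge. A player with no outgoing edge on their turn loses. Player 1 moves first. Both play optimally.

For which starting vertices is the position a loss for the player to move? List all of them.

2, 4, 6, 8

Work bottom-up. With no move the player to move loses. Otherwise the position is W if at least one move leads to an L position for the opponent, and L if every move leads to a W.
Every edge goes from a vertex to one that appears earlier in the order 8, 5, 3, 7, 2, 1, 6, 4, 9, so processing vertices in that order labels each vertex after all of its successors.
8: no outgoing edge → L
5: reaches L-position 8 → W
3: reaches L-position 8 → W
7: reaches L-position 8 → W
2: only reaches 5(W), which is W → L
1: reaches L-position 2 → W
6: only reaches 1(W), 3(W), 5(W), all W → L
4: only reaches 1(W), which is W → L
9: reaches L-position 4 → W
The losing starting vertices are exactly the entries labelled L in this table (4 of them).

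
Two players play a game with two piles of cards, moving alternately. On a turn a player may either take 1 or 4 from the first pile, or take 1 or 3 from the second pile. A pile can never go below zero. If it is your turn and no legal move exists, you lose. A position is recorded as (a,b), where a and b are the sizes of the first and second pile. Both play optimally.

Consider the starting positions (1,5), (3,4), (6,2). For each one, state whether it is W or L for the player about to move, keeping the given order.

(1,5): L, (3,4): W, (6,2): W

Use the standard recursion: the mover loses at a terminal position; elsewhere, the mover wins exactly when some move hands the opponent an L position.
No move ever increases a pile, so every position that can arise here has a ≤ 6 and b ≤ 5; it is enough to label the cells with 0 ≤ a ≤ 6 and 0 ≤ b ≤ 5.
Every move lowers a or b (never raises either), so fill the grid row by row in increasing a, and left to right within a row: each cell's successors are then already labelled.
      b=0  b=1  b=2  b=3  b=4  b=5
a=0:    L    W    L    W    L    W
a=1:    W    L    W    L    W    L
a=2:    L    W    L    W    L    W
a=3:    W    L    W    L    W    L
a=4:    W    W    W    W    W    W
a=5:    L    W    L    W    L    W
a=6:    W    L    W    L    W    L
Cells with no legal move (terminal, hence L): (0,0).
The remaining L cells, each justified by listing all of its moves:
(0,2): the only move is to (0,1)(W), a W ⇒ L
(0,4): moves to (0,3)(W), (0,1)(W); every one is W ⇒ L
(1,1): moves to (0,1)(W), (1,0)(W); every one is W ⇒ L
(1,3): moves to (0,3)(W), (1,2)(W), (1,0)(W); every one is W ⇒ L
(1,5): moves to (0,5)(W), (1,4)(W), (1,2)(W); every one is W ⇒ L
(2,0): the only move is to (1,0)(W), a W ⇒ L
(2,2): moves to (1,2)(W), (2,1)(W); every one is W ⇒ L
(2,4): moves to (1,4)(W), (2,3)(W), (2,1)(W); every one is W ⇒ L
(3,1): moves to (2,1)(W), (3,0)(W); every one is W ⇒ L
(3,3): moves to (2,3)(W), (3,2)(W), (3,0)(W); every one is W ⇒ L
(3,5): moves to (2,5)(W), (3,4)(W), (3,2)(W); every one is W ⇒ L
(5,0): moves to (4,0)(W), (1,0)(W); every one is W ⇒ L
(5,2): moves to (4,2)(W), (1,2)(W), (5,1)(W); every one is W ⇒ L
(5,4): moves to (4,4)(W), (1,4)(W), (5,3)(W), (5,1)(W); every one is W ⇒ L
(6,1): moves to (5,1)(W), (2,1)(W), (6,0)(W); every one is W ⇒ L
(6,3): moves to (5,3)(W), (2,3)(W), (6,2)(W), (6,0)(W); every one is W ⇒ L
(6,5): moves to (5,5)(W), (2,5)(W), (6,4)(W), (6,2)(W); every one is W ⇒ L
Every other cell has at least one move into one of the L cells above, so it is W.
(1,5): one of the L cells justified above, so L
(3,4): the move to (2,4) reaches an L cell, so W
(6,2): the move to (5,2) reaches an L cell, so W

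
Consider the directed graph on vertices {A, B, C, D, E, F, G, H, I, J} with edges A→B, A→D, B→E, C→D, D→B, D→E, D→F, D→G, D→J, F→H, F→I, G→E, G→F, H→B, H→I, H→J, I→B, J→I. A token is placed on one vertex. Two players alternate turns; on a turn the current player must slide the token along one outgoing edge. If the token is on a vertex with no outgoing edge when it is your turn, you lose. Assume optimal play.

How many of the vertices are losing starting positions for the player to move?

Label each position W (a win for the player to move) or L (a loss). A position with no legal move is L; any other position is W exactly when some move reaches an L, and L when every move reaches a W.
Every edge goes from a vertex to one that appears earlier in the order E, B, I, J, H, F, G, D, C, A, so processing vertices in that order labels each vertex after all of its successors.
E: no outgoing edge → L
B: →E(L), so W
I: →B(W) only, which is W, so L
J: →I(L), so W
H: →I(L), so W
F: →I(L), so W
G: →E(L), so W
D: →E(L), so W
C: →D(W) only, which is W, so L
A: →D(W), B(W) — all W, so L
The L vertices are A, C, E, I; that is 4 in all.

4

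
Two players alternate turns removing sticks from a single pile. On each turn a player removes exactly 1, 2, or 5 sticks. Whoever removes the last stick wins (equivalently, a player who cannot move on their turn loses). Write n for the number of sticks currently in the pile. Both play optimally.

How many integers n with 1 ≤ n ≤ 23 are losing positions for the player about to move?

Label each position W (a win for the player to move) or L (a loss). A position with no legal move is L; any other position is W exactly when some move reaches an L, and L when every move reaches a W.
n=0: no move → L
n=1: W (go to 0, an L position)
n=2: W (go to 0, an L position)
n=3: L (options 2(W), 1(W) are all W)
n=4: W (go to 3, an L position)
n=5: W (go to 3, an L position)
n=6: L (options 5(W), 4(W), 1(W) are all W)
n=7: W (go to 6, an L position)
n=8: W (go to 6, an L position)
n=9: L (options 8(W), 7(W), 4(W) are all W)
n=10: W (go to 9, an L position)
n=11: W (go to 9, an L position)
n=12: L (options 11(W), 10(W), 7(W) are all W)
n=13: W (go to 12, an L position)
n=14: W (go to 12, an L position)
n=15: L (options 14(W), 13(W), 10(W) are all W)
n=16: W (go to 15, an L position)
n=17: W (go to 15, an L position)
n=18: L (options 17(W), 16(W), 13(W) are all W)
n=19: W (go to 18, an L position)
n=20: W (go to 18, an L position)
n=21: L (options 20(W), 19(W), 16(W) are all W)
n=22: W (go to 21, an L position)
n=23: W (go to 21, an L position)
L entries with 1 ≤ n ≤ 23 (n=0 is outside the asked range and is not counted): n = 3, 6, 9, 12, 15, 18, 21; that makes 7.

7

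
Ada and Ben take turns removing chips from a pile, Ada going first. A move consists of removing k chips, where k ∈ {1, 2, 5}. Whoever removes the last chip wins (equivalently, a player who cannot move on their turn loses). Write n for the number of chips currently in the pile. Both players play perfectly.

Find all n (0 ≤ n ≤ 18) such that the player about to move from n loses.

Compute win/loss labels from the base case upward. A position with no move is L. Any other position is W if it can reach an L in one move, else L.
n=0: no move → L
n=1: reaches L-position 0 → W
n=2: reaches L-position 0 → W
n=3: only reaches 2(W), 1(W), all W → L
n=4: reaches L-position 3 → W
n=5: reaches L-position 3 → W
n=6: only reaches 5(W), 4(W), 1(W), all W → L
n=7: reaches L-position 6 → W
n=8: reaches L-position 6 → W
n=9: only reaches 8(W), 7(W), 4(W), all W → L
n=10: reaches L-position 9 → W
n=11: reaches L-position 9 → W
n=12: only reaches 11(W), 10(W), 7(W), all W → L
n=13: reaches L-position 12 → W
n=14: reaches L-position 12 → W
n=15: only reaches 14(W), 13(W), 10(W), all W → L
n=16: reaches L-position 15 → W
n=17: reaches L-position 15 → W
n=18: only reaches 17(W), 16(W), 13(W), all W → L
The losing starting values of n are exactly the entries labelled L in this table (7 of them).

0, 3, 6, 9, 12, 15, 18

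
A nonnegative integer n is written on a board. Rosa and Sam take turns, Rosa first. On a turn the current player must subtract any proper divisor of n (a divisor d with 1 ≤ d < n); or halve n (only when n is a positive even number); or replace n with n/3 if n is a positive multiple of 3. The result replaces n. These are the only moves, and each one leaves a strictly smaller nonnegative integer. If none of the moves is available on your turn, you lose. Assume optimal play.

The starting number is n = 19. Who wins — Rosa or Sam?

Build the W/L table. Terminal = L. A non-terminal position is W if it has a move to some L; otherwise it is L.
n=0: no move → L
n=1: no move → L
n=2: can move to 1, which is L ⇒ W
n=3: can move to 1, which is L ⇒ W
n=4: moves to 2(W), 3(W); every one is W ⇒ L
n=5: can move to 4, which is L ⇒ W
n=6: can move to 4, which is L ⇒ W
n=7: the only move is to 6(W), a W ⇒ L
n=8: can move to 4, which is L ⇒ W
n=9: moves to 3(W), 6(W), 8(W); every one is W ⇒ L
n=10: can move to 9, which is L ⇒ W
n=11: the only move is to 10(W), a W ⇒ L
n=12: can move to 4, which is L ⇒ W
n=13: the only move is to 12(W), a W ⇒ L
n=14: can move to 7, which is L ⇒ W
n=15: moves to 5(W), 10(W), 12(W), 14(W); every one is W ⇒ L
n=16: can move to 15, which is L ⇒ W
n=17: the only move is to 16(W), a W ⇒ L
n=18: can move to 9, which is L ⇒ W
n=19: the only move is to 18(W), a W ⇒ L
Every move from 19 reaches a W position, so the mover loses.

Sam wins.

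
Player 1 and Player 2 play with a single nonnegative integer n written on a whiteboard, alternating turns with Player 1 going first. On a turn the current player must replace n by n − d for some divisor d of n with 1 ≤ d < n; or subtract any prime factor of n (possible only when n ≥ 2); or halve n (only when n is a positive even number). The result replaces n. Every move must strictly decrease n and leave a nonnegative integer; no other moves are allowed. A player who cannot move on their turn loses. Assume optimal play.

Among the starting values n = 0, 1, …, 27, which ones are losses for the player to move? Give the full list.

Positions with no move are L. A position that does have a move is losing for the player to move precisely when every available move leads to a winning position for the opponent. Fill in the labels:
n=0: no move → L
n=1: no move → L
n=2: can move to 0, which is L ⇒ W
n=3: can move to 0, which is L ⇒ W
n=4: moves to 2(W), 3(W); every one is W ⇒ L
n=5: can move to 0, which is L ⇒ W
n=6: can move to 4, which is L ⇒ W
n=7: can move to 0, which is L ⇒ W
n=8: can move to 4, which is L ⇒ W
n=9: moves to 6(W), 8(W); every one is W ⇒ L
n=10: can move to 9, which is L ⇒ W
n=11: can move to 0, which is L ⇒ W
n=12: can move to 9, which is L ⇒ W
n=13: can move to 0, which is L ⇒ W
n=14: moves to 7(W), 12(W), 13(W); every one is W ⇒ L
n=15: can move to 14, which is L ⇒ W
n=16: can move to 14, which is L ⇒ W
n=17: can move to 0, which is L ⇒ W
n=18: can move to 9, which is L ⇒ W
n=19: can move to 0, which is L ⇒ W
n=20: moves to 10(W), 15(W), 16(W), 18(W), 19(W); every one is W ⇒ L
n=21: can move to 14, which is L ⇒ W
n=22: can move to 20, which is L ⇒ W
n=23: can move to 0, which is L ⇒ W
n=24: can move to 20, which is L ⇒ W
n=25: can move to 20, which is L ⇒ W
n=26: moves to 13(W), 24(W), 25(W); every one is W ⇒ L
n=27: can move to 26, which is L ⇒ W
The losing starting values of n are exactly the entries labelled L in this table (7 of them).

0, 1, 4, 9, 14, 20, 26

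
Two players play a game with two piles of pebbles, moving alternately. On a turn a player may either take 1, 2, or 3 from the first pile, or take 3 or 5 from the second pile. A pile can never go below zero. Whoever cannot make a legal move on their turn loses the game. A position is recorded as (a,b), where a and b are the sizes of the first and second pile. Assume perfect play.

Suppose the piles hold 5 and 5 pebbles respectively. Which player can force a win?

The second player wins.

Label each position W (a win for the player to move) or L (a loss). A position with no legal move is L; any other position is W exactly when some move reaches an L, and L when every move reaches a W.
No move ever increases a pile, so every position that can arise here has a ≤ 5 and b ≤ 5; it is enough to label the cells with 0 ≤ a ≤ 5 and 0 ≤ b ≤ 5.
Every move lowers a or b (never raises either), so fill the grid row by row in increasing a, and left to right within a row: each cell's successors are then already labelled.
      b=0  b=1  b=2  b=3  b=4  b=5
a=0:    L    L    L    W    W    W
a=1:    W    W    W    L    L    L
a=2:    W    W    W    W    W    W
a=3:    W    W    W    W    W    W
a=4:    L    L    L    W    W    W
a=5:    W    W    W    L    L    L
Cells with no legal move (terminal, hence L): (0,0), (0,1), (0,2).
The remaining L cells, each justified by listing all of its moves:
(1,3): only reaches (0,3)(W), (1,0)(W), all W → L
(1,4): only reaches (0,4)(W), (1,1)(W), all W → L
(1,5): only reaches (0,5)(W), (1,2)(W), (1,0)(W), all W → L
(4,0): only reaches (3,0)(W), (2,0)(W), (1,0)(W), all W → L
(4,1): only reaches (3,1)(W), (2,1)(W), (1,1)(W), all W → L
(4,2): only reaches (3,2)(W), (2,2)(W), (1,2)(W), all W → L
(5,3): only reaches (4,3)(W), (3,3)(W), (2,3)(W), (5,0)(W), all W → L
(5,4): only reaches (4,4)(W), (3,4)(W), (2,4)(W), (5,1)(W), all W → L
(5,5): only reaches (4,5)(W), (3,5)(W), (2,5)(W), (5,2)(W), (5,0)(W), all W → L
Every other cell has at least one move into one of the L cells above, so it is W.
The starting position (5,5) is L: whatever the player to move does, the opponent receives a W position.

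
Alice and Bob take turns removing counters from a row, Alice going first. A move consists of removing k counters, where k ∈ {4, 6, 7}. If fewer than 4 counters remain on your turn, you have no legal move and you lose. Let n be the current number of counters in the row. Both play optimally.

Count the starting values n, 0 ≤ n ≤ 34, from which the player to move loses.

14

Positions with no move are L. A position that does have a move is losing for the player to move precisely when every available move leads to a winning position for the opponent. Fill in the labels:
n=0: no move → L
n=1: no move → L
n=2: no move → L
n=3: no move → L
n=4: reaches L-position 0 → W
n=5: reaches L-position 1 → W
n=6: reaches L-position 2 → W
n=7: reaches L-position 3 → W
n=8: reaches L-position 2 → W
n=9: reaches L-position 3 → W
n=10: reaches L-position 3 → W
n=11: only reaches 7(W), 5(W), 4(W), all W → L
n=12: only reaches 8(W), 6(W), 5(W), all W → L
n=13: only reaches 9(W), 7(W), 6(W), all W → L
n=14: only reaches 10(W), 8(W), 7(W), all W → L
n=15: reaches L-position 11 → W
n=16: reaches L-position 12 → W
n=17: reaches L-position 13 → W
n=18: reaches L-position 14 → W
n=19: reaches L-position 13 → W
n=20: reaches L-position 14 → W
n=21: reaches L-position 14 → W
n=22: only reaches 18(W), 16(W), 15(W), all W → L
n=23: only reaches 19(W), 17(W), 16(W), all W → L
n=24: only reaches 20(W), 18(W), 17(W), all W → L
n=25: only reaches 21(W), 19(W), 18(W), all W → L
n=26: reaches L-position 22 → W
n=27: reaches L-position 23 → W
n=28: reaches L-position 24 → W
n=29: reaches L-position 25 → W
n=30: reaches L-position 24 → W
n=31: reaches L-position 25 → W
n=32: reaches L-position 25 → W
n=33: only reaches 29(W), 27(W), 26(W), all W → L
n=34: only reaches 30(W), 28(W), 27(W), all W → L
L entries with 0 ≤ n ≤ 34: n = 0, 1, 2, 3, 11, 12, 13, 14, 22, 23, 24, 25, 33, 34; that makes 14.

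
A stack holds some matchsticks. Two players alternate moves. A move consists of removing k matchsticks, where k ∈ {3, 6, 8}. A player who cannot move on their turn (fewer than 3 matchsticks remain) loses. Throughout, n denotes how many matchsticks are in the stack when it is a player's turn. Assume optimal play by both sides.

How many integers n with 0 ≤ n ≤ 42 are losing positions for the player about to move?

12

Use the standard recursion: the mover loses at a terminal position; elsewhere, the mover wins exactly when some move hands the opponent an L position.
n=0: no move → L
n=1: no move → L
n=2: no move → L
n=3: →0(L), so W
n=4: →1(L), so W
n=5: →2(L), so W
n=6: →0(L), so W
n=7: →1(L), so W
n=8: →2(L), so W
n=9: →1(L), so W
n=10: →2(L), so W
n=11: →8(W), 5(W), 3(W) — all W, so L
n=12: →9(W), 6(W), 4(W) — all W, so L
n=13: →10(W), 7(W), 5(W) — all W, so L
n=14: →11(L), so W
n=15: →12(L), so W
n=16: →13(L), so W
n=17: →11(L), so W
n=18: →12(L), so W
n=19: →13(L), so W
n=20: →12(L), so W
n=21: →13(L), so W
n=22: →19(W), 16(W), 14(W) — all W, so L
n=23: →20(W), 17(W), 15(W) — all W, so L
n=24: →21(W), 18(W), 16(W) — all W, so L
n=25: →22(L), so W
n=26: →23(L), so W
n=27: →24(L), so W
n=28: →22(L), so W
n=29: →23(L), so W
n=30: →24(L), so W
n=31: →23(L), so W
n=32: →24(L), so W
n=33: →30(W), 27(W), 25(W) — all W, so L
n=34: →31(W), 28(W), 26(W) — all W, so L
n=35: →32(W), 29(W), 27(W) — all W, so L
n=36: →33(L), so W
n=37: →34(L), so W
n=38: →35(L), so W
n=39: →33(L), so W
n=40: →34(L), so W
n=41: →35(L), so W
n=42: →34(L), so W
L entries with 0 ≤ n ≤ 42: n = 0, 1, 2, 11, 12, 13, 22, 23, 24, 33, 34, 35; that makes 12.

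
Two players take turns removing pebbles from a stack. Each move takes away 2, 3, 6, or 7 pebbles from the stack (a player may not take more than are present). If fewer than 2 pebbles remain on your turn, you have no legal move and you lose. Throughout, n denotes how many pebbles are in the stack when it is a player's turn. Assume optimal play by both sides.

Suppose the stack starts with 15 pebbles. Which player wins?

Work bottom-up. With no move the player to move loses. Otherwise the position is W if at least one move leads to an L position for the opponent, and L if every move leads to a W.
n=0: no move → L
n=1: no move → L
n=2: →0(L), so W
n=3: →1(L), so W
n=4: →1(L), so W
n=5: →3(W), 2(W) — all W, so L
n=6: →0(L), so W
n=7: →5(L), so W
n=8: →5(L), so W
n=9: →7(W), 6(W), 3(W), 2(W) — all W, so L
n=10: →8(W), 7(W), 4(W), 3(W) — all W, so L
n=11: →9(L), so W
n=12: →10(L), so W
n=13: →10(L), so W
n=14: →12(W), 11(W), 8(W), 7(W) — all W, so L
n=15: →9(L), so W
The starting position 15 is W: the player to move should remove 6, leaving 9, handing over an L position.

The first player wins.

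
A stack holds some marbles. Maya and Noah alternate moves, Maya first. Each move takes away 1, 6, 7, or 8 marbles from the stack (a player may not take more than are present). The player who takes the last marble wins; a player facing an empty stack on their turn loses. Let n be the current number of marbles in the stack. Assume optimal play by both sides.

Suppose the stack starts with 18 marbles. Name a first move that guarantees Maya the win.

Remove 1, leaving 17.

Work bottom-up. With no move the player to move loses. Otherwise the position is W if at least one move leads to an L position for the opponent, and L if every move leads to a W.
n=0: no move → L
n=1: →0(L), so W
n=2: →1(W) only, which is W, so L
n=3: →2(L), so W
n=4: →3(W) only, which is W, so L
n=5: →4(L), so W
n=6: →0(L), so W
n=7: →0(L), so W
n=8: →2(L), so W
n=9: →2(L), so W
n=10: →4(L), so W
n=11: →4(L), so W
n=12: →4(L), so W
n=13: →12(W), 7(W), 6(W), 5(W) — all W, so L
n=14: →13(L), so W
n=15: →14(W), 9(W), 8(W), 7(W) — all W, so L
n=16: →15(L), so W
n=17: →16(W), 11(W), 10(W), 9(W) — all W, so L
n=18: →17(L), so W
From 18, the L positions reachable in one move are: 17.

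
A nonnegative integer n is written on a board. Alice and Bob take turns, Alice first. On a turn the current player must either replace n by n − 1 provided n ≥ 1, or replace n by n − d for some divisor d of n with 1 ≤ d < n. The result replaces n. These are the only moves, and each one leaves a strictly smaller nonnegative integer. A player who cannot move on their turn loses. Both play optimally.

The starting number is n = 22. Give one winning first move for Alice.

Move to 11.

Compute win/loss labels from the base case upward. A position with no move is L. Any other position is W if it can reach an L in one move, else L.
n=0: no move → L
n=1: →0(L), so W
n=2: →1(W) only, which is W, so L
n=3: →2(L), so W
n=4: →2(L), so W
n=5: →4(W) only, which is W, so L
n=6: →5(L), so W
n=7: →6(W) only, which is W, so L
n=8: →7(L), so W
n=9: →6(W), 8(W) — all W, so L
n=10: →5(L), so W
n=11: →10(W) only, which is W, so L
n=12: →9(L), so W
n=13: →12(W) only, which is W, so L
n=14: →7(L), so W
n=15: →10(W), 12(W), 14(W) — all W, so L
n=16: →15(L), so W
n=17: →16(W) only, which is W, so L
n=18: →9(L), so W
n=19: →18(W) only, which is W, so L
n=20: →15(L), so W
n=21: →14(W), 18(W), 20(W) — all W, so L
n=22: →11(L), so W
From 22, the L positions reachable in one move are: 11, 21. Any move reaching one of these is winning.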